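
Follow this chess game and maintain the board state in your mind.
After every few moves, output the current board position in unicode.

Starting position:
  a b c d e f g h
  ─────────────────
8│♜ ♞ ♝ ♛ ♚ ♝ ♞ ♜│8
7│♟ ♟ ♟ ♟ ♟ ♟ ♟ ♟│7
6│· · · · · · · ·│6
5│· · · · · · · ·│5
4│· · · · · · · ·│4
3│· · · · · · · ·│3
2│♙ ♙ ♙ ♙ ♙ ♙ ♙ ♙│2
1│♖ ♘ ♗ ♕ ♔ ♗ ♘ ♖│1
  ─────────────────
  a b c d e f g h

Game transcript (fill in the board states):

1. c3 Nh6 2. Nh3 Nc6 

  a b c d e f g h
  ─────────────────
8│♜ · ♝ ♛ ♚ ♝ · ♜│8
7│♟ ♟ ♟ ♟ ♟ ♟ ♟ ♟│7
6│· · ♞ · · · · ♞│6
5│· · · · · · · ·│5
4│· · · · · · · ·│4
3│· · ♙ · · · · ♘│3
2│♙ ♙ · ♙ ♙ ♙ ♙ ♙│2
1│♖ ♘ ♗ ♕ ♔ ♗ · ♖│1
  ─────────────────
  a b c d e f g h

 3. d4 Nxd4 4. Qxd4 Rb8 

  a b c d e f g h
  ─────────────────
8│· ♜ ♝ ♛ ♚ ♝ · ♜│8
7│♟ ♟ ♟ ♟ ♟ ♟ ♟ ♟│7
6│· · · · · · · ♞│6
5│· · · · · · · ·│5
4│· · · ♕ · · · ·│4
3│· · ♙ · · · · ♘│3
2│♙ ♙ · · ♙ ♙ ♙ ♙│2
1│♖ ♘ ♗ · ♔ ♗ · ♖│1
  ─────────────────
  a b c d e f g h

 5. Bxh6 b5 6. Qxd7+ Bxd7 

  a b c d e f g h
  ─────────────────
8│· ♜ · ♛ ♚ ♝ · ♜│8
7│♟ · ♟ ♝ ♟ ♟ ♟ ♟│7
6│· · · · · · · ♗│6
5│· ♟ · · · · · ·│5
4│· · · · · · · ·│4
3│· · ♙ · · · · ♘│3
2│♙ ♙ · · ♙ ♙ ♙ ♙│2
1│♖ ♘ · · ♔ ♗ · ♖│1
  ─────────────────
  a b c d e f g h

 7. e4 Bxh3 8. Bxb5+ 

  a b c d e f g h
  ─────────────────
8│· ♜ · ♛ ♚ ♝ · ♜│8
7│♟ · ♟ · ♟ ♟ ♟ ♟│7
6│· · · · · · · ♗│6
5│· ♗ · · · · · ·│5
4│· · · · ♙ · · ·│4
3│· · ♙ · · · · ♝│3
2│♙ ♙ · · · ♙ ♙ ♙│2
1│♖ ♘ · · ♔ · · ♖│1
  ─────────────────
  a b c d e f g h


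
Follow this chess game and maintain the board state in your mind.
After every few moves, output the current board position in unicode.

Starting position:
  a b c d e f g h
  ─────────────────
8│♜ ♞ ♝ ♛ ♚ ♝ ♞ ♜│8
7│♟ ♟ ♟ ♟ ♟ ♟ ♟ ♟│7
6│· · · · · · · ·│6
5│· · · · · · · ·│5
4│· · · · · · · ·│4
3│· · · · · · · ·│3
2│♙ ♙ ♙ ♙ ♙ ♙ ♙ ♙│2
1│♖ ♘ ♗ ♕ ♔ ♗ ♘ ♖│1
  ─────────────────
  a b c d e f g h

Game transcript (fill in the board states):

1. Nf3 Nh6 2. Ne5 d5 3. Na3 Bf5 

  a b c d e f g h
  ─────────────────
8│♜ ♞ · ♛ ♚ ♝ · ♜│8
7│♟ ♟ ♟ · ♟ ♟ ♟ ♟│7
6│· · · · · · · ♞│6
5│· · · ♟ ♘ ♝ · ·│5
4│· · · · · · · ·│4
3│♘ · · · · · · ·│3
2│♙ ♙ ♙ ♙ ♙ ♙ ♙ ♙│2
1│♖ · ♗ ♕ ♔ ♗ · ♖│1
  ─────────────────
  a b c d e f g h

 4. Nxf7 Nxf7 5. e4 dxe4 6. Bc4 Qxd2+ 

  a b c d e f g h
  ─────────────────
8│♜ ♞ · · ♚ ♝ · ♜│8
7│♟ ♟ ♟ · ♟ ♞ ♟ ♟│7
6│· · · · · · · ·│6
5│· · · · · ♝ · ·│5
4│· · ♗ · ♟ · · ·│4
3│♘ · · · · · · ·│3
2│♙ ♙ ♙ ♛ · ♙ ♙ ♙│2
1│♖ · ♗ ♕ ♔ · · ♖│1
  ─────────────────
  a b c d e f g h

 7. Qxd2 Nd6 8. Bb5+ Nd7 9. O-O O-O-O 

  a b c d e f g h
  ─────────────────
8│· · ♚ ♜ · ♝ · ♜│8
7│♟ ♟ ♟ ♞ ♟ · ♟ ♟│7
6│· · · ♞ · · · ·│6
5│· ♗ · · · ♝ · ·│5
4│· · · · ♟ · · ·│4
3│♘ · · · · · · ·│3
2│♙ ♙ ♙ ♕ · ♙ ♙ ♙│2
1│♖ · ♗ · · ♖ ♔ ·│1
  ─────────────────
  a b c d e f g h

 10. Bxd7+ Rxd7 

  a b c d e f g h
  ─────────────────
8│· · ♚ · · ♝ · ♜│8
7│♟ ♟ ♟ ♜ ♟ · ♟ ♟│7
6│· · · ♞ · · · ·│6
5│· · · · · ♝ · ·│5
4│· · · · ♟ · · ·│4
3│♘ · · · · · · ·│3
2│♙ ♙ ♙ ♕ · ♙ ♙ ♙│2
1│♖ · ♗ · · ♖ ♔ ·│1
  ─────────────────
  a b c d e f g h


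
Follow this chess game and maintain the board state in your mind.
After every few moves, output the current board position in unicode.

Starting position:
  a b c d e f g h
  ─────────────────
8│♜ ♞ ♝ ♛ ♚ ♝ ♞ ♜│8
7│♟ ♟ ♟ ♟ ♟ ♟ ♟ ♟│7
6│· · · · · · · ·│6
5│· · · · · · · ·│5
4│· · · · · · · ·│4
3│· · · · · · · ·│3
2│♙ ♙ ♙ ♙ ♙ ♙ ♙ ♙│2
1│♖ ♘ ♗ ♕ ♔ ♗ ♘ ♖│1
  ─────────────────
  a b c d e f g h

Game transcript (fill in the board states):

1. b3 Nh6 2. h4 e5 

  a b c d e f g h
  ─────────────────
8│♜ ♞ ♝ ♛ ♚ ♝ · ♜│8
7│♟ ♟ ♟ ♟ · ♟ ♟ ♟│7
6│· · · · · · · ♞│6
5│· · · · ♟ · · ·│5
4│· · · · · · · ♙│4
3│· ♙ · · · · · ·│3
2│♙ · ♙ ♙ ♙ ♙ ♙ ·│2
1│♖ ♘ ♗ ♕ ♔ ♗ ♘ ♖│1
  ─────────────────
  a b c d e f g h

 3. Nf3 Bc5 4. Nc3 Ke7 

  a b c d e f g h
  ─────────────────
8│♜ ♞ ♝ ♛ · · · ♜│8
7│♟ ♟ ♟ ♟ ♚ ♟ ♟ ♟│7
6│· · · · · · · ♞│6
5│· · ♝ · ♟ · · ·│5
4│· · · · · · · ♙│4
3│· ♙ ♘ · · ♘ · ·│3
2│♙ · ♙ ♙ ♙ ♙ ♙ ·│2
1│♖ · ♗ ♕ ♔ ♗ · ♖│1
  ─────────────────
  a b c d e f g h

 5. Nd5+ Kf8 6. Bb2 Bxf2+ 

  a b c d e f g h
  ─────────────────
8│♜ ♞ ♝ ♛ · ♚ · ♜│8
7│♟ ♟ ♟ ♟ · ♟ ♟ ♟│7
6│· · · · · · · ♞│6
5│· · · ♘ ♟ · · ·│5
4│· · · · · · · ♙│4
3│· ♙ · · · ♘ · ·│3
2│♙ ♗ ♙ ♙ ♙ ♝ ♙ ·│2
1│♖ · · ♕ ♔ ♗ · ♖│1
  ─────────────────
  a b c d e f g h

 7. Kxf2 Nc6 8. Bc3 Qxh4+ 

  a b c d e f g h
  ─────────────────
8│♜ · ♝ · · ♚ · ♜│8
7│♟ ♟ ♟ ♟ · ♟ ♟ ♟│7
6│· · ♞ · · · · ♞│6
5│· · · ♘ ♟ · · ·│5
4│· · · · · · · ♛│4
3│· ♙ ♗ · · ♘ · ·│3
2│♙ · ♙ ♙ ♙ ♔ ♙ ·│2
1│♖ · · ♕ · ♗ · ♖│1
  ─────────────────
  a b c d e f g h

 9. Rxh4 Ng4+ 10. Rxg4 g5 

  a b c d e f g h
  ─────────────────
8│♜ · ♝ · · ♚ · ♜│8
7│♟ ♟ ♟ ♟ · ♟ · ♟│7
6│· · ♞ · · · · ·│6
5│· · · ♘ ♟ · ♟ ·│5
4│· · · · · · ♖ ·│4
3│· ♙ ♗ · · ♘ · ·│3
2│♙ · ♙ ♙ ♙ ♔ ♙ ·│2
1│♖ · · ♕ · ♗ · ·│1
  ─────────────────
  a b c d e f g h



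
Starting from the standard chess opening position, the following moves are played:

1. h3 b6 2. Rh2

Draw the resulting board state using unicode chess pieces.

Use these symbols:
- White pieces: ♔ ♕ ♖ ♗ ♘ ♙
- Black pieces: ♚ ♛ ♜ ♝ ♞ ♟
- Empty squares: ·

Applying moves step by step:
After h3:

♜ ♞ ♝ ♛ ♚ ♝ ♞ ♜
♟ ♟ ♟ ♟ ♟ ♟ ♟ ♟
· · · · · · · ·
· · · · · · · ·
· · · · · · · ·
· · · · · · · ♙
♙ ♙ ♙ ♙ ♙ ♙ ♙ ·
♖ ♘ ♗ ♕ ♔ ♗ ♘ ♖


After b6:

♜ ♞ ♝ ♛ ♚ ♝ ♞ ♜
♟ · ♟ ♟ ♟ ♟ ♟ ♟
· ♟ · · · · · ·
· · · · · · · ·
· · · · · · · ·
· · · · · · · ♙
♙ ♙ ♙ ♙ ♙ ♙ ♙ ·
♖ ♘ ♗ ♕ ♔ ♗ ♘ ♖


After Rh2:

♜ ♞ ♝ ♛ ♚ ♝ ♞ ♜
♟ · ♟ ♟ ♟ ♟ ♟ ♟
· ♟ · · · · · ·
· · · · · · · ·
· · · · · · · ·
· · · · · · · ♙
♙ ♙ ♙ ♙ ♙ ♙ ♙ ♖
♖ ♘ ♗ ♕ ♔ ♗ ♘ ·



  a b c d e f g h
  ─────────────────
8│♜ ♞ ♝ ♛ ♚ ♝ ♞ ♜│8
7│♟ · ♟ ♟ ♟ ♟ ♟ ♟│7
6│· ♟ · · · · · ·│6
5│· · · · · · · ·│5
4│· · · · · · · ·│4
3│· · · · · · · ♙│3
2│♙ ♙ ♙ ♙ ♙ ♙ ♙ ♖│2
1│♖ ♘ ♗ ♕ ♔ ♗ ♘ ·│1
  ─────────────────
  a b c d e f g h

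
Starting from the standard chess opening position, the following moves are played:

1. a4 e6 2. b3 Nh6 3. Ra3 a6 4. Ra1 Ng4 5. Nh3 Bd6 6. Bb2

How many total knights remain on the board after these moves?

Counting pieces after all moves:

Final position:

  a b c d e f g h
  ─────────────────
8│♜ ♞ ♝ ♛ ♚ · · ♜│8
7│· ♟ ♟ ♟ · ♟ ♟ ♟│7
6│♟ · · ♝ ♟ · · ·│6
5│· · · · · · · ·│5
4│♙ · · · · · ♞ ·│4
3│· ♙ · · · · · ♘│3
2│· ♗ ♙ ♙ ♙ ♙ ♙ ♙│2
1│♖ ♘ · ♕ ♔ ♗ · ♖│1
  ─────────────────
  a b c d e f g h


4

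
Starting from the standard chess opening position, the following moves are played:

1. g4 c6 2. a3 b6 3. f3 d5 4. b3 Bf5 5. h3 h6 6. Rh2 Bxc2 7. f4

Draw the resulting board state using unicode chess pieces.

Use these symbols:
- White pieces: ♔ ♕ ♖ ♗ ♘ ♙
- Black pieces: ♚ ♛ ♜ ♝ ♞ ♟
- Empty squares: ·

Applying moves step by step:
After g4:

♜ ♞ ♝ ♛ ♚ ♝ ♞ ♜
♟ ♟ ♟ ♟ ♟ ♟ ♟ ♟
· · · · · · · ·
· · · · · · · ·
· · · · · · ♙ ·
· · · · · · · ·
♙ ♙ ♙ ♙ ♙ ♙ · ♙
♖ ♘ ♗ ♕ ♔ ♗ ♘ ♖


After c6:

♜ ♞ ♝ ♛ ♚ ♝ ♞ ♜
♟ ♟ · ♟ ♟ ♟ ♟ ♟
· · ♟ · · · · ·
· · · · · · · ·
· · · · · · ♙ ·
· · · · · · · ·
♙ ♙ ♙ ♙ ♙ ♙ · ♙
♖ ♘ ♗ ♕ ♔ ♗ ♘ ♖


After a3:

♜ ♞ ♝ ♛ ♚ ♝ ♞ ♜
♟ ♟ · ♟ ♟ ♟ ♟ ♟
· · ♟ · · · · ·
· · · · · · · ·
· · · · · · ♙ ·
♙ · · · · · · ·
· ♙ ♙ ♙ ♙ ♙ · ♙
♖ ♘ ♗ ♕ ♔ ♗ ♘ ♖


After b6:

♜ ♞ ♝ ♛ ♚ ♝ ♞ ♜
♟ · · ♟ ♟ ♟ ♟ ♟
· ♟ ♟ · · · · ·
· · · · · · · ·
· · · · · · ♙ ·
♙ · · · · · · ·
· ♙ ♙ ♙ ♙ ♙ · ♙
♖ ♘ ♗ ♕ ♔ ♗ ♘ ♖


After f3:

♜ ♞ ♝ ♛ ♚ ♝ ♞ ♜
♟ · · ♟ ♟ ♟ ♟ ♟
· ♟ ♟ · · · · ·
· · · · · · · ·
· · · · · · ♙ ·
♙ · · · · ♙ · ·
· ♙ ♙ ♙ ♙ · · ♙
♖ ♘ ♗ ♕ ♔ ♗ ♘ ♖


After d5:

♜ ♞ ♝ ♛ ♚ ♝ ♞ ♜
♟ · · · ♟ ♟ ♟ ♟
· ♟ ♟ · · · · ·
· · · ♟ · · · ·
· · · · · · ♙ ·
♙ · · · · ♙ · ·
· ♙ ♙ ♙ ♙ · · ♙
♖ ♘ ♗ ♕ ♔ ♗ ♘ ♖


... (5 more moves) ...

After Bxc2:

♜ ♞ · ♛ ♚ ♝ ♞ ♜
♟ · · · ♟ ♟ ♟ ·
· ♟ ♟ · · · · ♟
· · · ♟ · · · ·
· · · · · · ♙ ·
♙ ♙ · · · ♙ · ♙
· · ♝ ♙ ♙ · · ♖
♖ ♘ ♗ ♕ ♔ ♗ ♘ ·


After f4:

♜ ♞ · ♛ ♚ ♝ ♞ ♜
♟ · · · ♟ ♟ ♟ ·
· ♟ ♟ · · · · ♟
· · · ♟ · · · ·
· · · · · ♙ ♙ ·
♙ ♙ · · · · · ♙
· · ♝ ♙ ♙ · · ♖
♖ ♘ ♗ ♕ ♔ ♗ ♘ ·



  a b c d e f g h
  ─────────────────
8│♜ ♞ · ♛ ♚ ♝ ♞ ♜│8
7│♟ · · · ♟ ♟ ♟ ·│7
6│· ♟ ♟ · · · · ♟│6
5│· · · ♟ · · · ·│5
4│· · · · · ♙ ♙ ·│4
3│♙ ♙ · · · · · ♙│3
2│· · ♝ ♙ ♙ · · ♖│2
1│♖ ♘ ♗ ♕ ♔ ♗ ♘ ·│1
  ─────────────────
  a b c d e f g h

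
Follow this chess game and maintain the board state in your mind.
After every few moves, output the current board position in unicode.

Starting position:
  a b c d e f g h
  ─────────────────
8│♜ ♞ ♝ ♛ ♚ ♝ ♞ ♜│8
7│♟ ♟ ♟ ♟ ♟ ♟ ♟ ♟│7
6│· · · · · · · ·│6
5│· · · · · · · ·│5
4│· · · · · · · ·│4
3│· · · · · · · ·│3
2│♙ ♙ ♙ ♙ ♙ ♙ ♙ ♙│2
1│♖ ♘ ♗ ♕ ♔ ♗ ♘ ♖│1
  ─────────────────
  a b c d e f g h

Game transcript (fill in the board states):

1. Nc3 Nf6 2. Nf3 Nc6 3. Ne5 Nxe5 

  a b c d e f g h
  ─────────────────
8│♜ · ♝ ♛ ♚ ♝ · ♜│8
7│♟ ♟ ♟ ♟ ♟ ♟ ♟ ♟│7
6│· · · · · ♞ · ·│6
5│· · · · ♞ · · ·│5
4│· · · · · · · ·│4
3│· · ♘ · · · · ·│3
2│♙ ♙ ♙ ♙ ♙ ♙ ♙ ♙│2
1│♖ · ♗ ♕ ♔ ♗ · ♖│1
  ─────────────────
  a b c d e f g h

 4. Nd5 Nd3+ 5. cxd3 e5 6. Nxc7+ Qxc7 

  a b c d e f g h
  ─────────────────
8│♜ · ♝ · ♚ ♝ · ♜│8
7│♟ ♟ ♛ ♟ · ♟ ♟ ♟│7
6│· · · · · ♞ · ·│6
5│· · · · ♟ · · ·│5
4│· · · · · · · ·│4
3│· · · ♙ · · · ·│3
2│♙ ♙ · ♙ ♙ ♙ ♙ ♙│2
1│♖ · ♗ ♕ ♔ ♗ · ♖│1
  ─────────────────
  a b c d e f g h

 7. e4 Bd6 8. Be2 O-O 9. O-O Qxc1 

  a b c d e f g h
  ─────────────────
8│♜ · ♝ · · ♜ ♚ ·│8
7│♟ ♟ · ♟ · ♟ ♟ ♟│7
6│· · · ♝ · ♞ · ·│6
5│· · · · ♟ · · ·│5
4│· · · · ♙ · · ·│4
3│· · · ♙ · · · ·│3
2│♙ ♙ · ♙ ♗ ♙ ♙ ♙│2
1│♖ · ♛ ♕ · ♖ ♔ ·│1
  ─────────────────
  a b c d e f g h

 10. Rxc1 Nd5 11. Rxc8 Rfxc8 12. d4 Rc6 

  a b c d e f g h
  ─────────────────
8│♜ · · · · · ♚ ·│8
7│♟ ♟ · ♟ · ♟ ♟ ♟│7
6│· · ♜ ♝ · · · ·│6
5│· · · ♞ ♟ · · ·│5
4│· · · ♙ ♙ · · ·│4
3│· · · · · · · ·│3
2│♙ ♙ · ♙ ♗ ♙ ♙ ♙│2
1│· · · ♕ · ♖ ♔ ·│1
  ─────────────────
  a b c d e f g h

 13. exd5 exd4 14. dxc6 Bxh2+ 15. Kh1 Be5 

  a b c d e f g h
  ─────────────────
8│♜ · · · · · ♚ ·│8
7│♟ ♟ · ♟ · ♟ ♟ ♟│7
6│· · ♙ · · · · ·│6
5│· · · · ♝ · · ·│5
4│· · · ♟ · · · ·│4
3│· · · · · · · ·│3
2│♙ ♙ · ♙ ♗ ♙ ♙ ·│2
1│· · · ♕ · ♖ · ♔│1
  ─────────────────
  a b c d e f g h



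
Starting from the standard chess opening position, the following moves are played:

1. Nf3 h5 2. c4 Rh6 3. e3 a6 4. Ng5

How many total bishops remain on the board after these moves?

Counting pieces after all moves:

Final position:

  a b c d e f g h
  ─────────────────
8│♜ ♞ ♝ ♛ ♚ ♝ ♞ ·│8
7│· ♟ ♟ ♟ ♟ ♟ ♟ ·│7
6│♟ · · · · · · ♜│6
5│· · · · · · ♘ ♟│5
4│· · ♙ · · · · ·│4
3│· · · · ♙ · · ·│3
2│♙ ♙ · ♙ · ♙ ♙ ♙│2
1│♖ ♘ ♗ ♕ ♔ ♗ · ♖│1
  ─────────────────
  a b c d e f g h


4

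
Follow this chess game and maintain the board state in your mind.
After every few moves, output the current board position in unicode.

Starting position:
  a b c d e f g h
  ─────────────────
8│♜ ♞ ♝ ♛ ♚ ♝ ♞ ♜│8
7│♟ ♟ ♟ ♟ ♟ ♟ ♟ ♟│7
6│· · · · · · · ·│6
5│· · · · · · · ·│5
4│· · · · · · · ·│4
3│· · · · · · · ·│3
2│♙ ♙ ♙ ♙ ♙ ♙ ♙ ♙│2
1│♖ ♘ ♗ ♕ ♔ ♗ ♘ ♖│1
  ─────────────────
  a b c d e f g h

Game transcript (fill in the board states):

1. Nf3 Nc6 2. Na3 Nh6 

  a b c d e f g h
  ─────────────────
8│♜ · ♝ ♛ ♚ ♝ · ♜│8
7│♟ ♟ ♟ ♟ ♟ ♟ ♟ ♟│7
6│· · ♞ · · · · ♞│6
5│· · · · · · · ·│5
4│· · · · · · · ·│4
3│♘ · · · · ♘ · ·│3
2│♙ ♙ ♙ ♙ ♙ ♙ ♙ ♙│2
1│♖ · ♗ ♕ ♔ ♗ · ♖│1
  ─────────────────
  a b c d e f g h

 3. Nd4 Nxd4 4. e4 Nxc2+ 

  a b c d e f g h
  ─────────────────
8│♜ · ♝ ♛ ♚ ♝ · ♜│8
7│♟ ♟ ♟ ♟ ♟ ♟ ♟ ♟│7
6│· · · · · · · ♞│6
5│· · · · · · · ·│5
4│· · · · ♙ · · ·│4
3│♘ · · · · · · ·│3
2│♙ ♙ ♞ ♙ · ♙ ♙ ♙│2
1│♖ · ♗ ♕ ♔ ♗ · ♖│1
  ─────────────────
  a b c d e f g h

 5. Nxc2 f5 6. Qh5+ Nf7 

  a b c d e f g h
  ─────────────────
8│♜ · ♝ ♛ ♚ ♝ · ♜│8
7│♟ ♟ ♟ ♟ ♟ ♞ ♟ ♟│7
6│· · · · · · · ·│6
5│· · · · · ♟ · ♕│5
4│· · · · ♙ · · ·│4
3│· · · · · · · ·│3
2│♙ ♙ ♘ ♙ · ♙ ♙ ♙│2
1│♖ · ♗ · ♔ ♗ · ♖│1
  ─────────────────
  a b c d e f g h

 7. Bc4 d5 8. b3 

  a b c d e f g h
  ─────────────────
8│♜ · ♝ ♛ ♚ ♝ · ♜│8
7│♟ ♟ ♟ · ♟ ♞ ♟ ♟│7
6│· · · · · · · ·│6
5│· · · ♟ · ♟ · ♕│5
4│· · ♗ · ♙ · · ·│4
3│· ♙ · · · · · ·│3
2│♙ · ♘ ♙ · ♙ ♙ ♙│2
1│♖ · ♗ · ♔ · · ♖│1
  ─────────────────
  a b c d e f g h


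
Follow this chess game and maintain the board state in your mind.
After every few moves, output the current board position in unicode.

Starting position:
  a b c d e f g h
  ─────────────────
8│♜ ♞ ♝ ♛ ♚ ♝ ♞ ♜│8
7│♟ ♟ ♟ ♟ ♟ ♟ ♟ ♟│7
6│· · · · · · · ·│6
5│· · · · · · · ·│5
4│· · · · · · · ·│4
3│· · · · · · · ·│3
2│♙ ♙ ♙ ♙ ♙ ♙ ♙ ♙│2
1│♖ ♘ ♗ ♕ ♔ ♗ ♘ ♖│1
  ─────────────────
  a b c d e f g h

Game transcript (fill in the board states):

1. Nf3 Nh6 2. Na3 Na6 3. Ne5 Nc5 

  a b c d e f g h
  ─────────────────
8│♜ · ♝ ♛ ♚ ♝ · ♜│8
7│♟ ♟ ♟ ♟ ♟ ♟ ♟ ♟│7
6│· · · · · · · ♞│6
5│· · ♞ · ♘ · · ·│5
4│· · · · · · · ·│4
3│♘ · · · · · · ·│3
2│♙ ♙ ♙ ♙ ♙ ♙ ♙ ♙│2
1│♖ · ♗ ♕ ♔ ♗ · ♖│1
  ─────────────────
  a b c d e f g h

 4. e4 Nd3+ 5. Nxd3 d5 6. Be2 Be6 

  a b c d e f g h
  ─────────────────
8│♜ · · ♛ ♚ ♝ · ♜│8
7│♟ ♟ ♟ · ♟ ♟ ♟ ♟│7
6│· · · · ♝ · · ♞│6
5│· · · ♟ · · · ·│5
4│· · · · ♙ · · ·│4
3│♘ · · ♘ · · · ·│3
2│♙ ♙ ♙ ♙ ♗ ♙ ♙ ♙│2
1│♖ · ♗ ♕ ♔ · · ♖│1
  ─────────────────
  a b c d e f g h

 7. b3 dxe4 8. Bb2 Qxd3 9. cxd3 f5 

  a b c d e f g h
  ─────────────────
8│♜ · · · ♚ ♝ · ♜│8
7│♟ ♟ ♟ · ♟ · ♟ ♟│7
6│· · · · ♝ · · ♞│6
5│· · · · · ♟ · ·│5
4│· · · · ♟ · · ·│4
3│♘ ♙ · ♙ · · · ·│3
2│♙ ♗ · ♙ ♗ ♙ ♙ ♙│2
1│♖ · · ♕ ♔ · · ♖│1
  ─────────────────
  a b c d e f g h

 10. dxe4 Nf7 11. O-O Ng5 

  a b c d e f g h
  ─────────────────
8│♜ · · · ♚ ♝ · ♜│8
7│♟ ♟ ♟ · ♟ · ♟ ♟│7
6│· · · · ♝ · · ·│6
5│· · · · · ♟ ♞ ·│5
4│· · · · ♙ · · ·│4
3│♘ ♙ · · · · · ·│3
2│♙ ♗ · ♙ ♗ ♙ ♙ ♙│2
1│♖ · · ♕ · ♖ ♔ ·│1
  ─────────────────
  a b c d e f g h


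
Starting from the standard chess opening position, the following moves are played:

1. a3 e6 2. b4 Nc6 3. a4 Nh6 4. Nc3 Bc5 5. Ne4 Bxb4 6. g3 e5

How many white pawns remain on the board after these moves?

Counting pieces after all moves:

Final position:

  a b c d e f g h
  ─────────────────
8│♜ · ♝ ♛ ♚ · · ♜│8
7│♟ ♟ ♟ ♟ · ♟ ♟ ♟│7
6│· · ♞ · · · · ♞│6
5│· · · · ♟ · · ·│5
4│♙ ♝ · · ♘ · · ·│4
3│· · · · · · ♙ ·│3
2│· · ♙ ♙ ♙ ♙ · ♙│2
1│♖ · ♗ ♕ ♔ ♗ ♘ ♖│1
  ─────────────────
  a b c d e f g h


7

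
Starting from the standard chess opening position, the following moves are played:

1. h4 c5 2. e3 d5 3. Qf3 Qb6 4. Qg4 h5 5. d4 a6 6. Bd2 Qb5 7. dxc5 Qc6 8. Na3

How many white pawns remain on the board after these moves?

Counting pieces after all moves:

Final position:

  a b c d e f g h
  ─────────────────
8│♜ ♞ ♝ · ♚ ♝ ♞ ♜│8
7│· ♟ · · ♟ ♟ ♟ ·│7
6│♟ · ♛ · · · · ·│6
5│· · ♙ ♟ · · · ♟│5
4│· · · · · · ♕ ♙│4
3│♘ · · · ♙ · · ·│3
2│♙ ♙ ♙ ♗ · ♙ ♙ ·│2
1│♖ · · · ♔ ♗ ♘ ♖│1
  ─────────────────
  a b c d e f g h


8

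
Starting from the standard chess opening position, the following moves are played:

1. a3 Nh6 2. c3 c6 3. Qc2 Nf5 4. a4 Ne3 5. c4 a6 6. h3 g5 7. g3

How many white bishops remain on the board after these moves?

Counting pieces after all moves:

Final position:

  a b c d e f g h
  ─────────────────
8│♜ ♞ ♝ ♛ ♚ ♝ · ♜│8
7│· ♟ · ♟ ♟ ♟ · ♟│7
6│♟ · ♟ · · · · ·│6
5│· · · · · · ♟ ·│5
4│♙ · ♙ · · · · ·│4
3│· · · · ♞ · ♙ ♙│3
2│· ♙ ♕ ♙ ♙ ♙ · ·│2
1│♖ ♘ ♗ · ♔ ♗ ♘ ♖│1
  ─────────────────
  a b c d e f g h


2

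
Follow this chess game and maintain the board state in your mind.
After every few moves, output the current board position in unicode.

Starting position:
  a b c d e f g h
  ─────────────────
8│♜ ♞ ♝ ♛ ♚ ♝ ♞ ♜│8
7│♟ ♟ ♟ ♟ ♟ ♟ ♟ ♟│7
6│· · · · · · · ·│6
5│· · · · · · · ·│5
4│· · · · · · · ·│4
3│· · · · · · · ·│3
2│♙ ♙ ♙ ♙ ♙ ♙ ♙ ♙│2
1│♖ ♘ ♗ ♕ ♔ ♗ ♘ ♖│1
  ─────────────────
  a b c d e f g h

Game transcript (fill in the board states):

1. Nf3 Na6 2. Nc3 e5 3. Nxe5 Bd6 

  a b c d e f g h
  ─────────────────
8│♜ · ♝ ♛ ♚ · ♞ ♜│8
7│♟ ♟ ♟ ♟ · ♟ ♟ ♟│7
6│♞ · · ♝ · · · ·│6
5│· · · · ♘ · · ·│5
4│· · · · · · · ·│4
3│· · ♘ · · · · ·│3
2│♙ ♙ ♙ ♙ ♙ ♙ ♙ ♙│2
1│♖ · ♗ ♕ ♔ ♗ · ♖│1
  ─────────────────
  a b c d e f g h

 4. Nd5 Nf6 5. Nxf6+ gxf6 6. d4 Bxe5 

  a b c d e f g h
  ─────────────────
8│♜ · ♝ ♛ ♚ · · ♜│8
7│♟ ♟ ♟ ♟ · ♟ · ♟│7
6│♞ · · · · ♟ · ·│6
5│· · · · ♝ · · ·│5
4│· · · ♙ · · · ·│4
3│· · · · · · · ·│3
2│♙ ♙ ♙ · ♙ ♙ ♙ ♙│2
1│♖ · ♗ ♕ ♔ ♗ · ♖│1
  ─────────────────
  a b c d e f g h

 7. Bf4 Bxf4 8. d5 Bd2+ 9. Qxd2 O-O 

  a b c d e f g h
  ─────────────────
8│♜ · ♝ ♛ · ♜ ♚ ·│8
7│♟ ♟ ♟ ♟ · ♟ · ♟│7
6│♞ · · · · ♟ · ·│6
5│· · · ♙ · · · ·│5
4│· · · · · · · ·│4
3│· · · · · · · ·│3
2│♙ ♙ ♙ ♕ ♙ ♙ ♙ ♙│2
1│♖ · · · ♔ ♗ · ♖│1
  ─────────────────
  a b c d e f g h

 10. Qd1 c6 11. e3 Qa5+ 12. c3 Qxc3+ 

  a b c d e f g h
  ─────────────────
8│♜ · ♝ · · ♜ ♚ ·│8
7│♟ ♟ · ♟ · ♟ · ♟│7
6│♞ · ♟ · · ♟ · ·│6
5│· · · ♙ · · · ·│5
4│· · · · · · · ·│4
3│· · ♛ · ♙ · · ·│3
2│♙ ♙ · · · ♙ ♙ ♙│2
1│♖ · · ♕ ♔ ♗ · ♖│1
  ─────────────────
  a b c d e f g h



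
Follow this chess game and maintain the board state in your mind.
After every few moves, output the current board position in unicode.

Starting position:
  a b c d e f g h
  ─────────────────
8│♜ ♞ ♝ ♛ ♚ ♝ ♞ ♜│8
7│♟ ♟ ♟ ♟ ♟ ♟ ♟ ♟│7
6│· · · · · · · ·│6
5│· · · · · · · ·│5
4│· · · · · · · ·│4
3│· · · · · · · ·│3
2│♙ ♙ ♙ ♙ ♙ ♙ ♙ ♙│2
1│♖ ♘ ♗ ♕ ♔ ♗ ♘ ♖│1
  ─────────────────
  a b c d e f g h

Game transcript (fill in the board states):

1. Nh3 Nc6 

  a b c d e f g h
  ─────────────────
8│♜ · ♝ ♛ ♚ ♝ ♞ ♜│8
7│♟ ♟ ♟ ♟ ♟ ♟ ♟ ♟│7
6│· · ♞ · · · · ·│6
5│· · · · · · · ·│5
4│· · · · · · · ·│4
3│· · · · · · · ♘│3
2│♙ ♙ ♙ ♙ ♙ ♙ ♙ ♙│2
1│♖ ♘ ♗ ♕ ♔ ♗ · ♖│1
  ─────────────────
  a b c d e f g h

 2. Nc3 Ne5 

  a b c d e f g h
  ─────────────────
8│♜ · ♝ ♛ ♚ ♝ ♞ ♜│8
7│♟ ♟ ♟ ♟ ♟ ♟ ♟ ♟│7
6│· · · · · · · ·│6
5│· · · · ♞ · · ·│5
4│· · · · · · · ·│4
3│· · ♘ · · · · ♘│3
2│♙ ♙ ♙ ♙ ♙ ♙ ♙ ♙│2
1│♖ · ♗ ♕ ♔ ♗ · ♖│1
  ─────────────────
  a b c d e f g h

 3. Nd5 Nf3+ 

  a b c d e f g h
  ─────────────────
8│♜ · ♝ ♛ ♚ ♝ ♞ ♜│8
7│♟ ♟ ♟ ♟ ♟ ♟ ♟ ♟│7
6│· · · · · · · ·│6
5│· · · ♘ · · · ·│5
4│· · · · · · · ·│4
3│· · · · · ♞ · ♘│3
2│♙ ♙ ♙ ♙ ♙ ♙ ♙ ♙│2
1│♖ · ♗ ♕ ♔ ♗ · ♖│1
  ─────────────────
  a b c d e f g h

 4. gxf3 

  a b c d e f g h
  ─────────────────
8│♜ · ♝ ♛ ♚ ♝ ♞ ♜│8
7│♟ ♟ ♟ ♟ ♟ ♟ ♟ ♟│7
6│· · · · · · · ·│6
5│· · · ♘ · · · ·│5
4│· · · · · · · ·│4
3│· · · · · ♙ · ♘│3
2│♙ ♙ ♙ ♙ ♙ ♙ · ♙│2
1│♖ · ♗ ♕ ♔ ♗ · ♖│1
  ─────────────────
  a b c d e f g h


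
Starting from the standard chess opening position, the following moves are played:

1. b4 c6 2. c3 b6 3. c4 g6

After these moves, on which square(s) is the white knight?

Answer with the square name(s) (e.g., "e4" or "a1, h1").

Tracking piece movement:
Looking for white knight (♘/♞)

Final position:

  a b c d e f g h
  ─────────────────
8│♜ ♞ ♝ ♛ ♚ ♝ ♞ ♜│8
7│♟ · · ♟ ♟ ♟ · ♟│7
6│· ♟ ♟ · · · ♟ ·│6
5│· · · · · · · ·│5
4│· ♙ ♙ · · · · ·│4
3│· · · · · · · ·│3
2│♙ · · ♙ ♙ ♙ ♙ ♙│2
1│♖ ♘ ♗ ♕ ♔ ♗ ♘ ♖│1
  ─────────────────
  a b c d e f g h


b1, g1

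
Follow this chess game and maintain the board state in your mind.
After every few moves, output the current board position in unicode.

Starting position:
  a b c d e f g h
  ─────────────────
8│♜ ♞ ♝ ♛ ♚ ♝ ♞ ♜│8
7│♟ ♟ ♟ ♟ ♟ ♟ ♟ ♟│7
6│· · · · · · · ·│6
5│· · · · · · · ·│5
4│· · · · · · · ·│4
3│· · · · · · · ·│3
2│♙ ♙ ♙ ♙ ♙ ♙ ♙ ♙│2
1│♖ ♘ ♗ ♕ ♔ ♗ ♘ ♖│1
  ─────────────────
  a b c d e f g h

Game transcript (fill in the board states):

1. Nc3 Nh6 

  a b c d e f g h
  ─────────────────
8│♜ ♞ ♝ ♛ ♚ ♝ · ♜│8
7│♟ ♟ ♟ ♟ ♟ ♟ ♟ ♟│7
6│· · · · · · · ♞│6
5│· · · · · · · ·│5
4│· · · · · · · ·│4
3│· · ♘ · · · · ·│3
2│♙ ♙ ♙ ♙ ♙ ♙ ♙ ♙│2
1│♖ · ♗ ♕ ♔ ♗ ♘ ♖│1
  ─────────────────
  a b c d e f g h

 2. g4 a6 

  a b c d e f g h
  ─────────────────
8│♜ ♞ ♝ ♛ ♚ ♝ · ♜│8
7│· ♟ ♟ ♟ ♟ ♟ ♟ ♟│7
6│♟ · · · · · · ♞│6
5│· · · · · · · ·│5
4│· · · · · · ♙ ·│4
3│· · ♘ · · · · ·│3
2│♙ ♙ ♙ ♙ ♙ ♙ · ♙│2
1│♖ · ♗ ♕ ♔ ♗ ♘ ♖│1
  ─────────────────
  a b c d e f g h

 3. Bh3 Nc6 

  a b c d e f g h
  ─────────────────
8│♜ · ♝ ♛ ♚ ♝ · ♜│8
7│· ♟ ♟ ♟ ♟ ♟ ♟ ♟│7
6│♟ · ♞ · · · · ♞│6
5│· · · · · · · ·│5
4│· · · · · · ♙ ·│4
3│· · ♘ · · · · ♗│3
2│♙ ♙ ♙ ♙ ♙ ♙ · ♙│2
1│♖ · ♗ ♕ ♔ · ♘ ♖│1
  ─────────────────
  a b c d e f g h

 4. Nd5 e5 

  a b c d e f g h
  ─────────────────
8│♜ · ♝ ♛ ♚ ♝ · ♜│8
7│· ♟ ♟ ♟ · ♟ ♟ ♟│7
6│♟ · ♞ · · · · ♞│6
5│· · · ♘ ♟ · · ·│5
4│· · · · · · ♙ ·│4
3│· · · · · · · ♗│3
2│♙ ♙ ♙ ♙ ♙ ♙ · ♙│2
1│♖ · ♗ ♕ ♔ · ♘ ♖│1
  ─────────────────
  a b c d e f g h

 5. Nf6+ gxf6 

  a b c d e f g h
  ─────────────────
8│♜ · ♝ ♛ ♚ ♝ · ♜│8
7│· ♟ ♟ ♟ · ♟ · ♟│7
6│♟ · ♞ · · ♟ · ♞│6
5│· · · · ♟ · · ·│5
4│· · · · · · ♙ ·│4
3│· · · · · · · ♗│3
2│♙ ♙ ♙ ♙ ♙ ♙ · ♙│2
1│♖ · ♗ ♕ ♔ · ♘ ♖│1
  ─────────────────
  a b c d e f g h



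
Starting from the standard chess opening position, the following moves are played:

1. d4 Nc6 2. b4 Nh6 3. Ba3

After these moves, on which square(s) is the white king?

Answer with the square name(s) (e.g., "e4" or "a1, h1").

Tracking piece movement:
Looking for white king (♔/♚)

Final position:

  a b c d e f g h
  ─────────────────
8│♜ · ♝ ♛ ♚ ♝ · ♜│8
7│♟ ♟ ♟ ♟ ♟ ♟ ♟ ♟│7
6│· · ♞ · · · · ♞│6
5│· · · · · · · ·│5
4│· ♙ · ♙ · · · ·│4
3│♗ · · · · · · ·│3
2│♙ · ♙ · ♙ ♙ ♙ ♙│2
1│♖ ♘ · ♕ ♔ ♗ ♘ ♖│1
  ─────────────────
  a b c d e f g h


e1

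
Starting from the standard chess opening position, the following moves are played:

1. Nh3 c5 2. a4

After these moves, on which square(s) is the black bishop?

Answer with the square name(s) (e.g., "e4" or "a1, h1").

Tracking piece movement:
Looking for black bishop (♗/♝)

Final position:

  a b c d e f g h
  ─────────────────
8│♜ ♞ ♝ ♛ ♚ ♝ ♞ ♜│8
7│♟ ♟ · ♟ ♟ ♟ ♟ ♟│7
6│· · · · · · · ·│6
5│· · ♟ · · · · ·│5
4│♙ · · · · · · ·│4
3│· · · · · · · ♘│3
2│· ♙ ♙ ♙ ♙ ♙ ♙ ♙│2
1│♖ ♘ ♗ ♕ ♔ ♗ · ♖│1
  ─────────────────
  a b c d e f g h


c8, f8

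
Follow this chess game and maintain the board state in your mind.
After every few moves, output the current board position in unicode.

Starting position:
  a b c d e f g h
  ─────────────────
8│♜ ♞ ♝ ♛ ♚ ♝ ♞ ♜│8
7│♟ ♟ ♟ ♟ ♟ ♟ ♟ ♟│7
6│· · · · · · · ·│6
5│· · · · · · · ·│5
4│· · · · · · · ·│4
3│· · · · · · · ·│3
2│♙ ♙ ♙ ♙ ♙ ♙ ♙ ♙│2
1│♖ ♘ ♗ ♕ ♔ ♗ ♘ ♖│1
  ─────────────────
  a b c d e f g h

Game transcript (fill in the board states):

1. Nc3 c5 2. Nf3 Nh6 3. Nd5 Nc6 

  a b c d e f g h
  ─────────────────
8│♜ · ♝ ♛ ♚ ♝ · ♜│8
7│♟ ♟ · ♟ ♟ ♟ ♟ ♟│7
6│· · ♞ · · · · ♞│6
5│· · ♟ ♘ · · · ·│5
4│· · · · · · · ·│4
3│· · · · · ♘ · ·│3
2│♙ ♙ ♙ ♙ ♙ ♙ ♙ ♙│2
1│♖ · ♗ ♕ ♔ ♗ · ♖│1
  ─────────────────
  a b c d e f g h

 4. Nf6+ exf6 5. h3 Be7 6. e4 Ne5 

  a b c d e f g h
  ─────────────────
8│♜ · ♝ ♛ ♚ · · ♜│8
7│♟ ♟ · ♟ ♝ ♟ ♟ ♟│7
6│· · · · · ♟ · ♞│6
5│· · ♟ · ♞ · · ·│5
4│· · · · ♙ · · ·│4
3│· · · · · ♘ · ♙│3
2│♙ ♙ ♙ ♙ · ♙ ♙ ·│2
1│♖ · ♗ ♕ ♔ ♗ · ♖│1
  ─────────────────
  a b c d e f g h

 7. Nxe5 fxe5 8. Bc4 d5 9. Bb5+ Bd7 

  a b c d e f g h
  ─────────────────
8│♜ · · ♛ ♚ · · ♜│8
7│♟ ♟ · ♝ ♝ ♟ ♟ ♟│7
6│· · · · · · · ♞│6
5│· ♗ ♟ ♟ ♟ · · ·│5
4│· · · · ♙ · · ·│4
3│· · · · · · · ♙│3
2│♙ ♙ ♙ ♙ · ♙ ♙ ·│2
1│♖ · ♗ ♕ ♔ · · ♖│1
  ─────────────────
  a b c d e f g h

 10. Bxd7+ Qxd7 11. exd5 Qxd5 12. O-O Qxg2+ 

  a b c d e f g h
  ─────────────────
8│♜ · · · ♚ · · ♜│8
7│♟ ♟ · · ♝ ♟ ♟ ♟│7
6│· · · · · · · ♞│6
5│· · ♟ · ♟ · · ·│5
4│· · · · · · · ·│4
3│· · · · · · · ♙│3
2│♙ ♙ ♙ ♙ · ♙ ♛ ·│2
1│♖ · ♗ ♕ · ♖ ♔ ·│1
  ─────────────────
  a b c d e f g h

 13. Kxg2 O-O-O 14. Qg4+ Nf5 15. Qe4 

  a b c d e f g h
  ─────────────────
8│· · ♚ ♜ · · · ♜│8
7│♟ ♟ · · ♝ ♟ ♟ ♟│7
6│· · · · · · · ·│6
5│· · ♟ · ♟ ♞ · ·│5
4│· · · · ♕ · · ·│4
3│· · · · · · · ♙│3
2│♙ ♙ ♙ ♙ · ♙ ♔ ·│2
1│♖ · ♗ · · ♖ · ·│1
  ─────────────────
  a b c d e f g h


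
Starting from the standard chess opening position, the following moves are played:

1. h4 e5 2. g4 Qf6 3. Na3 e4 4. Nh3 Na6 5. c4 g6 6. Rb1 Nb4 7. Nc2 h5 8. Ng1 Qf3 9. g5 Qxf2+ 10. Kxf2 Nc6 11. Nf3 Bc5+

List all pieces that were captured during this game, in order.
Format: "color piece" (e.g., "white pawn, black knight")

Tracking captures:
  Qxf2+: captured white pawn
  Kxf2: captured black queen

white pawn, black queen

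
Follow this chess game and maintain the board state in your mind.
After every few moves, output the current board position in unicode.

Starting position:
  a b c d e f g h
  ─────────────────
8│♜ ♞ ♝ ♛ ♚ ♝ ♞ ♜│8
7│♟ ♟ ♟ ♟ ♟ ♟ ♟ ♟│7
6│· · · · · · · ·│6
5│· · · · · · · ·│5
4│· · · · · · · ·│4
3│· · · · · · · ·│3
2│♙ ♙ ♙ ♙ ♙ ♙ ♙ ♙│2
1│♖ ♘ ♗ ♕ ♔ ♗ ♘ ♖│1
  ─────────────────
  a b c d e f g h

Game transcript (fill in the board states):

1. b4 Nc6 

  a b c d e f g h
  ─────────────────
8│♜ · ♝ ♛ ♚ ♝ ♞ ♜│8
7│♟ ♟ ♟ ♟ ♟ ♟ ♟ ♟│7
6│· · ♞ · · · · ·│6
5│· · · · · · · ·│5
4│· ♙ · · · · · ·│4
3│· · · · · · · ·│3
2│♙ · ♙ ♙ ♙ ♙ ♙ ♙│2
1│♖ ♘ ♗ ♕ ♔ ♗ ♘ ♖│1
  ─────────────────
  a b c d e f g h

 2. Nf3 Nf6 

  a b c d e f g h
  ─────────────────
8│♜ · ♝ ♛ ♚ ♝ · ♜│8
7│♟ ♟ ♟ ♟ ♟ ♟ ♟ ♟│7
6│· · ♞ · · ♞ · ·│6
5│· · · · · · · ·│5
4│· ♙ · · · · · ·│4
3│· · · · · ♘ · ·│3
2│♙ · ♙ ♙ ♙ ♙ ♙ ♙│2
1│♖ ♘ ♗ ♕ ♔ ♗ · ♖│1
  ─────────────────
  a b c d e f g h

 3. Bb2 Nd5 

  a b c d e f g h
  ─────────────────
8│♜ · ♝ ♛ ♚ ♝ · ♜│8
7│♟ ♟ ♟ ♟ ♟ ♟ ♟ ♟│7
6│· · ♞ · · · · ·│6
5│· · · ♞ · · · ·│5
4│· ♙ · · · · · ·│4
3│· · · · · ♘ · ·│3
2│♙ ♗ ♙ ♙ ♙ ♙ ♙ ♙│2
1│♖ ♘ · ♕ ♔ ♗ · ♖│1
  ─────────────────
  a b c d e f g h

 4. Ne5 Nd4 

  a b c d e f g h
  ─────────────────
8│♜ · ♝ ♛ ♚ ♝ · ♜│8
7│♟ ♟ ♟ ♟ ♟ ♟ ♟ ♟│7
6│· · · · · · · ·│6
5│· · · ♞ ♘ · · ·│5
4│· ♙ · ♞ · · · ·│4
3│· · · · · · · ·│3
2│♙ ♗ ♙ ♙ ♙ ♙ ♙ ♙│2
1│♖ ♘ · ♕ ♔ ♗ · ♖│1
  ─────────────────
  a b c d e f g h

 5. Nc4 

  a b c d e f g h
  ─────────────────
8│♜ · ♝ ♛ ♚ ♝ · ♜│8
7│♟ ♟ ♟ ♟ ♟ ♟ ♟ ♟│7
6│· · · · · · · ·│6
5│· · · ♞ · · · ·│5
4│· ♙ ♘ ♞ · · · ·│4
3│· · · · · · · ·│3
2│♙ ♗ ♙ ♙ ♙ ♙ ♙ ♙│2
1│♖ ♘ · ♕ ♔ ♗ · ♖│1
  ─────────────────
  a b c d e f g h


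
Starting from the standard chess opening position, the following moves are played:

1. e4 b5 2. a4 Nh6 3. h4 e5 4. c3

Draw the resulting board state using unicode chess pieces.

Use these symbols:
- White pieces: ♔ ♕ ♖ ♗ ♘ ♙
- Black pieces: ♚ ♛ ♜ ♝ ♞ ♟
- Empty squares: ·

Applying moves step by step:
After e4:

♜ ♞ ♝ ♛ ♚ ♝ ♞ ♜
♟ ♟ ♟ ♟ ♟ ♟ ♟ ♟
· · · · · · · ·
· · · · · · · ·
· · · · ♙ · · ·
· · · · · · · ·
♙ ♙ ♙ ♙ · ♙ ♙ ♙
♖ ♘ ♗ ♕ ♔ ♗ ♘ ♖


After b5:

♜ ♞ ♝ ♛ ♚ ♝ ♞ ♜
♟ · ♟ ♟ ♟ ♟ ♟ ♟
· · · · · · · ·
· ♟ · · · · · ·
· · · · ♙ · · ·
· · · · · · · ·
♙ ♙ ♙ ♙ · ♙ ♙ ♙
♖ ♘ ♗ ♕ ♔ ♗ ♘ ♖


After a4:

♜ ♞ ♝ ♛ ♚ ♝ ♞ ♜
♟ · ♟ ♟ ♟ ♟ ♟ ♟
· · · · · · · ·
· ♟ · · · · · ·
♙ · · · ♙ · · ·
· · · · · · · ·
· ♙ ♙ ♙ · ♙ ♙ ♙
♖ ♘ ♗ ♕ ♔ ♗ ♘ ♖


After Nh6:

♜ ♞ ♝ ♛ ♚ ♝ · ♜
♟ · ♟ ♟ ♟ ♟ ♟ ♟
· · · · · · · ♞
· ♟ · · · · · ·
♙ · · · ♙ · · ·
· · · · · · · ·
· ♙ ♙ ♙ · ♙ ♙ ♙
♖ ♘ ♗ ♕ ♔ ♗ ♘ ♖


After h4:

♜ ♞ ♝ ♛ ♚ ♝ · ♜
♟ · ♟ ♟ ♟ ♟ ♟ ♟
· · · · · · · ♞
· ♟ · · · · · ·
♙ · · · ♙ · · ♙
· · · · · · · ·
· ♙ ♙ ♙ · ♙ ♙ ·
♖ ♘ ♗ ♕ ♔ ♗ ♘ ♖


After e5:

♜ ♞ ♝ ♛ ♚ ♝ · ♜
♟ · ♟ ♟ · ♟ ♟ ♟
· · · · · · · ♞
· ♟ · · ♟ · · ·
♙ · · · ♙ · · ♙
· · · · · · · ·
· ♙ ♙ ♙ · ♙ ♙ ·
♖ ♘ ♗ ♕ ♔ ♗ ♘ ♖


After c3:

♜ ♞ ♝ ♛ ♚ ♝ · ♜
♟ · ♟ ♟ · ♟ ♟ ♟
· · · · · · · ♞
· ♟ · · ♟ · · ·
♙ · · · ♙ · · ♙
· · ♙ · · · · ·
· ♙ · ♙ · ♙ ♙ ·
♖ ♘ ♗ ♕ ♔ ♗ ♘ ♖



  a b c d e f g h
  ─────────────────
8│♜ ♞ ♝ ♛ ♚ ♝ · ♜│8
7│♟ · ♟ ♟ · ♟ ♟ ♟│7
6│· · · · · · · ♞│6
5│· ♟ · · ♟ · · ·│5
4│♙ · · · ♙ · · ♙│4
3│· · ♙ · · · · ·│3
2│· ♙ · ♙ · ♙ ♙ ·│2
1│♖ ♘ ♗ ♕ ♔ ♗ ♘ ♖│1
  ─────────────────
  a b c d e f g h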